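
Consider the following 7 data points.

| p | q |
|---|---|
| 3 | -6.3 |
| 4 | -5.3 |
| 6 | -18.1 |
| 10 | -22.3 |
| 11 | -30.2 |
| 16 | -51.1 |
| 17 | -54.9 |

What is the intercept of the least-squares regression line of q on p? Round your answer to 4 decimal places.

6.7925

n = 7, Σx = 67, Σy = -188.2, Σxy = -2454.8, Σx² = 827
Sxx = Σx² − (Σx)²/n = 827 − 641.285714 = 185.714286
Sxy = Σxy − (Σx)(Σy)/n = -2454.8 − (-1801.342857) = -653.457143
b = Sxy/Sxx = -653.457143/185.714286 = -3.518615
a = ȳ − b·x̄ = -26.885714 − (-3.518615)·9.571429 = 6.792462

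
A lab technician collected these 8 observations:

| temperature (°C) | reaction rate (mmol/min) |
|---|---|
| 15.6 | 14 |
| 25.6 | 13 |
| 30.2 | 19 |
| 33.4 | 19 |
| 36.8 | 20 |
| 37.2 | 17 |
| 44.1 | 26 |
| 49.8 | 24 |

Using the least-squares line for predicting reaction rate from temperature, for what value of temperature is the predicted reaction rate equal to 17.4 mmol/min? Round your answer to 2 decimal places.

n = 8, Σx = 272.7, Σy = 152, Σxy = 5469.8, Σx² = 10089.25
Sxx = Σx² − (Σx)²/n = 10089.25 − 9295.66125 = 793.58875
Sxy = Σxy − (Σx)(Σy)/n = 5469.8 − 5181.3 = 288.5
b = Sxy/Sxx = 288.5/793.58875 = 0.363538
a = ȳ − b·x̄ = 19 − 0.363538·34.0875 = 6.607884
Set a + b·x = 17.4: x = (17.4 − 6.607884) / 0.363538 = 29.686315

29.69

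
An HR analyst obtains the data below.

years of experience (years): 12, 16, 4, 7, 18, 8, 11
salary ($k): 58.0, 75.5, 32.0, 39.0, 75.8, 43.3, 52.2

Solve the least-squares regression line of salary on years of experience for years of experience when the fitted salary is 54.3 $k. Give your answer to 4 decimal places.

11.0365

n = 7, Σx = 76, Σy = 375.8, Σxy = 4590, Σx² = 974
Sxx = Σx² − (Σx)²/n = 974 − 825.142857 = 148.857143
Sxy = Σxy − (Σx)(Σy)/n = 4590 − 4080.114286 = 509.885714
b = Sxy/Sxx = 509.885714/148.857143 = 3.425336
a = ȳ − b·x̄ = 53.685714 − 3.425336·10.857143 = 16.496353
Set a + b·x = 54.3: x = (54.3 − 16.496353) / 3.425336 = 11.036479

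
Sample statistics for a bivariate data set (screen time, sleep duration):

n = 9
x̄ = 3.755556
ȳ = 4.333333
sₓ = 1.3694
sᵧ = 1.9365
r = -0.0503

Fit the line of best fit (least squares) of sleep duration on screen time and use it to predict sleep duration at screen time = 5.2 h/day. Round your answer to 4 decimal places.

b = r · sᵧ/sₓ = -0.0503 · 1.9365/1.3694 = -0.071130
a = ȳ − b·x̄ = 4.333333 − (-0.071130)·3.755556 = 4.600467
ŷ(5.2) = a + b·5.2 = 4.600467 + (-0.071130)·5.2 = 4.230589

4.2306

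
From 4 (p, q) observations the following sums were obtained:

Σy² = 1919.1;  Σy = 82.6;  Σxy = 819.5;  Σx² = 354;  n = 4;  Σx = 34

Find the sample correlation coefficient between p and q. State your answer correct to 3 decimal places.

0.997

Sxx = Σx² − (Σx)²/n = 354 − 289 = 65
Sxy = Σxy − (Σx)(Σy)/n = 819.5 − 702.1 = 117.4
Syy = Σy² − (Σy)²/n = 1919.1 − 1705.69 = 213.41
r = Sxy/√(Sxx·Syy) = 117.4/√(13871.65) = 117.4/117.777969 = 0.996791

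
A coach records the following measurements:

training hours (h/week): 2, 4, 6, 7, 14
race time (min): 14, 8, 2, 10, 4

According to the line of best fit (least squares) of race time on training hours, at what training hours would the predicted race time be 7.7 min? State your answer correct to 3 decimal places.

n = 5, Σx = 33, Σy = 38, Σxy = 198, Σx² = 301
Sxx = Σx² − (Σx)²/n = 301 − 217.8 = 83.2
Sxy = Σxy − (Σx)(Σy)/n = 198 − 250.8 = -52.8
b = Sxy/Sxx = -52.8/83.2 = -0.634615
a = ȳ − b·x̄ = 7.6 − (-0.634615)·6.6 = 11.788462
Set a + b·x = 7.7: x = (7.7 − 11.788462) / (-0.634615) = 6.442424

6.442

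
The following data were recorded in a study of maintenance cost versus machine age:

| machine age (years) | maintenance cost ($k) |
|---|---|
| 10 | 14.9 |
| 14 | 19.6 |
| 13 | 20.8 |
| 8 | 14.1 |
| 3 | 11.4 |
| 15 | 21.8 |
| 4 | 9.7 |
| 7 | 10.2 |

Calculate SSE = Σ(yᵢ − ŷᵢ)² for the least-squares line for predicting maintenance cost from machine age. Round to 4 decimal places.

18.9056

n = 8, Σx = 74, Σy = 122.5, Σxy = 1278, Σx² = 828, Σy² = 2040.95
Sxx = Σx² − (Σx)²/n = 828 − 684.5 = 143.5
Sxy = Σxy − (Σx)(Σy)/n = 1278 − 1133.125 = 144.875
Syy = Σy² − (Σy)²/n = 2040.95 − 1875.78125 = 165.16875
b = Sxy/Sxx = 144.875/143.5 = 1.009582
SSE = Syy − b·Sxy = 165.16875 − 1.009582·144.875 = 18.905575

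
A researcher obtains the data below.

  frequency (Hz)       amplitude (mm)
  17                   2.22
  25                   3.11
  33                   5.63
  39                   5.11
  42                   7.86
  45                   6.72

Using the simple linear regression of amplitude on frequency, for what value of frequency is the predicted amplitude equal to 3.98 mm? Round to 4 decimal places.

n = 6, Σx = 201, Σy = 30.65, Σxy = 1133.09, Σx² = 7313
Sxx = Σx² − (Σx)²/n = 7313 − 6733.5 = 579.5
Sxy = Σxy − (Σx)(Σy)/n = 1133.09 − 1026.775 = 106.315
b = Sxy/Sxx = 106.315/579.5 = 0.183460
a = ȳ − b·x̄ = 5.108333 − 0.183460·33.5 = -1.037573
Set a + b·x = 3.98: x = (3.98 − (-1.037573)) / 0.183460 = 27.349700

27.3497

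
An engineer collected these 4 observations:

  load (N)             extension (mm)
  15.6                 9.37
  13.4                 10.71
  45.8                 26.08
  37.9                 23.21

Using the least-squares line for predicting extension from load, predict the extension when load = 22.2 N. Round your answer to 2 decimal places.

n = 4, Σx = 112.7, Σy = 69.37, Σxy = 2363.809, Σx² = 3956.97
Sxx = Σx² − (Σx)²/n = 3956.97 − 3175.3225 = 781.6475
Sxy = Σxy − (Σx)(Σy)/n = 2363.809 − 1954.49975 = 409.30925
b = Sxy/Sxx = 409.30925/781.6475 = 0.523649
a = ȳ − b·x̄ = 17.3425 − 0.523649·28.175 = 2.588678
ŷ(22.2) = a + b·22.2 = 2.588678 + 0.523649·22.2 = 14.213695

14.21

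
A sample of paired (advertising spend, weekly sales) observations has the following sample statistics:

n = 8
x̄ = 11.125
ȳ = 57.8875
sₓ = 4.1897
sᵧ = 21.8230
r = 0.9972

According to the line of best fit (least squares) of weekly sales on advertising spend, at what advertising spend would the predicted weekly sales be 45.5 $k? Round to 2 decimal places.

b = r · sᵧ/sₓ = 0.9972 · 21.823/4.1897 = 5.194142
a = ȳ − b·x̄ = 57.8875 − 5.194142·11.125 = 0.102673
Set a + b·x = 45.5: x = (45.5 − 0.102673) / 5.194142 = 8.740102

8.74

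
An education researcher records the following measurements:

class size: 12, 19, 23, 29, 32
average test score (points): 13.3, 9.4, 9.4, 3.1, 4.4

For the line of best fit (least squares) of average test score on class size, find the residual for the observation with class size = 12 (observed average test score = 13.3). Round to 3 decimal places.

-0.064

n = 5, Σx = 115, Σy = 39.6, Σxy = 785.1, Σx² = 2899
Sxx = Σx² − (Σx)²/n = 2899 − 2645 = 254
Sxy = Σxy − (Σx)(Σy)/n = 785.1 − 910.8 = -125.7
b = Sxy/Sxx = -125.7/254 = -0.494882
a = ȳ − b·x̄ = 7.92 − (-0.494882)·23 = 19.302283
ŷ(12) = 19.302283 + (-0.494882)·12 = 13.363701
residual = y − ŷ = 13.3 − 13.363701 = -0.063701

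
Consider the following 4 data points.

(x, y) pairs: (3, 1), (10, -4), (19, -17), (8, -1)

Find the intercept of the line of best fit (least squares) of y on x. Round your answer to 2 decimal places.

n = 4, Σx = 40, Σy = -21, Σxy = -368, Σx² = 534
Sxx = Σx² − (Σx)²/n = 534 − 400 = 134
Sxy = Σxy − (Σx)(Σy)/n = -368 − (-210) = -158
b = Sxy/Sxx = -158/134 = -1.179104
a = ȳ − b·x̄ = -5.25 − (-1.179104)·10 = 6.541045

6.54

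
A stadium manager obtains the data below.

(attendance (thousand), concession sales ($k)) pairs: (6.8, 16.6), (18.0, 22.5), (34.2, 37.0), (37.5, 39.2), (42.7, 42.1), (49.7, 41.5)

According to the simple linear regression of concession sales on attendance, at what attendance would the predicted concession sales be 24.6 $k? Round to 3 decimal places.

18.507

n = 6, Σx = 188.9, Σy = 198.9, Σxy = 7113.5, Σx² = 7239.51
Sxx = Σx² − (Σx)²/n = 7239.51 − 5947.201667 = 1292.308333
Sxy = Σxy − (Σx)(Σy)/n = 7113.5 − 6262.035 = 851.465
b = Sxy/Sxx = 851.465/1292.308333 = 0.658871
a = ȳ − b·x̄ = 33.15 − 0.658871·31.483333 = 12.406532
Set a + b·x = 24.6: x = (24.6 − 12.406532) / 0.658871 = 18.506598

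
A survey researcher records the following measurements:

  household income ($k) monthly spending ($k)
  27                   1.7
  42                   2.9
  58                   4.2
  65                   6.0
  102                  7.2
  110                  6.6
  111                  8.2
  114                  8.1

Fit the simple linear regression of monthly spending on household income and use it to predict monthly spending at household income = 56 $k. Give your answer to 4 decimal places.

4.0992

n = 8, Σx = 629, Σy = 44.9, Σxy = 4095.3, Σx² = 57903
Sxx = Σx² − (Σx)²/n = 57903 − 49455.125 = 8447.875
Sxy = Σxy − (Σx)(Σy)/n = 4095.3 − 3530.2625 = 565.0375
b = Sxy/Sxx = 565.0375/8447.875 = 0.066885
a = ȳ − b·x̄ = 5.6125 − 0.066885·78.625 = 0.353654
ŷ(56) = a + b·56 = 0.353654 + 0.066885·56 = 4.099223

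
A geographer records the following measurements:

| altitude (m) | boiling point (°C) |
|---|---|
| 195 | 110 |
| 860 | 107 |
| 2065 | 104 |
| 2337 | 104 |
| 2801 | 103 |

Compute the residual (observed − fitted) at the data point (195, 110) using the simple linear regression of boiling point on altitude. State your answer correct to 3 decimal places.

n = 5, Σx = 8258, Σy = 528, Σxy = 859781, Σx² = 18349020
Sxx = Σx² − (Σx)²/n = 18349020 − 13638912.8 = 4710107.2
Sxy = Σxy − (Σx)(Σy)/n = 859781 − 872044.8 = -12263.8
b = Sxy/Sxx = -12263.8/4710107.2 = -0.002604
a = ȳ − b·x̄ = 105.6 − (-0.002604)·1651.6 = 109.900304
ŷ(195) = 109.900304 + (-0.002604)·195 = 109.392578
residual = y − ŷ = 110 − 109.392578 = 0.607422

0.607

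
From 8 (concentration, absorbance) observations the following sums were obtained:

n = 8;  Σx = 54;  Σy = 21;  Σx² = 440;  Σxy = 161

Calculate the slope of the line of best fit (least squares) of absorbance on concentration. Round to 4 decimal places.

0.2550

Sxx = Σx² − (Σx)²/n = 440 − 364.5 = 75.5
Sxy = Σxy − (Σx)(Σy)/n = 161 − 141.75 = 19.25
b = Sxy/Sxx = 19.25/75.5 = 0.254967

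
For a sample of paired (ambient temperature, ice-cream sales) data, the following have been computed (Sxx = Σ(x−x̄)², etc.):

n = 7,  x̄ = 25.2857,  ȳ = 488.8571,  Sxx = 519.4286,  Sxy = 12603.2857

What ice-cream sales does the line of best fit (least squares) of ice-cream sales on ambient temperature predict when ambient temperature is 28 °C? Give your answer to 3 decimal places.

b = Sxy/Sxx = 12603.2857/519.4286 = 24.263750
a = ȳ − b·x̄ = 488.8571 − 24.263750·25.2857 = -124.668804
ŷ(28) = a + b·28 = -124.668804 + 24.263750·28 = 554.716197

554.716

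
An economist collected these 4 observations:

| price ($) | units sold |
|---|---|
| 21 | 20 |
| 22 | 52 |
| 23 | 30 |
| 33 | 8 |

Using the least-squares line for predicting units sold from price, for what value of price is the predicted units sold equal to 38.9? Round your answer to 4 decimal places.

19.5796

n = 4, Σx = 99, Σy = 110, Σxy = 2518, Σx² = 2543
Sxx = Σx² − (Σx)²/n = 2543 − 2450.25 = 92.75
Sxy = Σxy − (Σx)(Σy)/n = 2518 − 2722.5 = -204.5
b = Sxy/Sxx = -204.5/92.75 = -2.204852
a = ȳ − b·x̄ = 27.5 − (-2.204852)·24.75 = 82.070081
Set a + b·x = 38.9: x = (38.9 − 82.070081) / (-2.204852) = 19.579584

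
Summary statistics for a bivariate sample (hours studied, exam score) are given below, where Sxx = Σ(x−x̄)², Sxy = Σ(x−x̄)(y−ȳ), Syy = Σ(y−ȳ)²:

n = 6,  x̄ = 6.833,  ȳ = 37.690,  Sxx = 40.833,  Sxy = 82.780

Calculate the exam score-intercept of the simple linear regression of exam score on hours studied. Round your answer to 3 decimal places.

b = Sxy/Sxx = 82.78/40.833 = 2.027282
a = ȳ − b·x̄ = 37.69 − 2.027282·6.833 = 23.837583

23.838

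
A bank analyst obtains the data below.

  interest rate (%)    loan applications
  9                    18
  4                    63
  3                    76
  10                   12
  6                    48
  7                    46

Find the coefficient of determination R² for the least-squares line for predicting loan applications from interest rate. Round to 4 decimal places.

0.9783

n = 6, Σx = 39, Σy = 263, Σxy = 1372, Σx² = 291, Σy² = 14633
Sxx = Σx² − (Σx)²/n = 291 − 253.5 = 37.5
Sxy = Σxy − (Σx)(Σy)/n = 1372 − 1709.5 = -337.5
Syy = Σy² − (Σy)²/n = 14633 − 11528.166667 = 3104.833333
R² = Sxy²/(Sxx·Syy) = (-337.5)²/(37.5·3104.833333) = 0.978313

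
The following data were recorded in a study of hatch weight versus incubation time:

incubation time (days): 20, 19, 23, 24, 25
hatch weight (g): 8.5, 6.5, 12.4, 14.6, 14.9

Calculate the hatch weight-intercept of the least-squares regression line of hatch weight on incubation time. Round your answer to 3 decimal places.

n = 5, Σx = 111, Σy = 56.9, Σxy = 1301.6, Σx² = 2491
Sxx = Σx² − (Σx)²/n = 2491 − 2464.2 = 26.8
Sxy = Σxy − (Σx)(Σy)/n = 1301.6 − 1263.18 = 38.42
b = Sxy/Sxx = 38.42/26.8 = 1.433582
a = ȳ − b·x̄ = 11.38 − 1.433582·22.2 = -20.445522

-20.446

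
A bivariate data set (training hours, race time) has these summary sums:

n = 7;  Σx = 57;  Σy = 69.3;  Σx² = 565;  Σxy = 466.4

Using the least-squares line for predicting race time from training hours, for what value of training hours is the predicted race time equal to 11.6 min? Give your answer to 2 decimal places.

6.39

Sxx = Σx² − (Σx)²/n = 565 − 464.142857 = 100.857143
Sxy = Σxy − (Σx)(Σy)/n = 466.4 − 564.3 = -97.9
b = Sxy/Sxx = -97.9/100.857143 = -0.970680
a = ȳ − b·x̄ = 9.9 − (-0.970680)·8.142857 = 17.804108
Set a + b·x = 11.6: x = (11.6 − 17.804108) / (-0.970680) = 6.391507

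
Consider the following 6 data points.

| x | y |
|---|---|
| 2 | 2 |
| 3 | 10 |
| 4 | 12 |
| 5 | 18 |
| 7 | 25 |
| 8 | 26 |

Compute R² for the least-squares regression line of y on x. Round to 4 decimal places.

0.9613

n = 6, Σx = 29, Σy = 93, Σxy = 555, Σx² = 167, Σy² = 1873
Sxx = Σx² − (Σx)²/n = 167 − 140.166667 = 26.833333
Sxy = Σxy − (Σx)(Σy)/n = 555 − 449.5 = 105.5
Syy = Σy² − (Σy)²/n = 1873 − 1441.5 = 431.5
R² = Sxy²/(Sxx·Syy) = (105.5)²/(26.833333·431.5) = 0.961279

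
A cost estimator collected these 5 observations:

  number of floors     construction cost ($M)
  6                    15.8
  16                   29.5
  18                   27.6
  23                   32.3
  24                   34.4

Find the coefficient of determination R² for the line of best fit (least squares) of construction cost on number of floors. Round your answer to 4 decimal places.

0.9446

n = 5, Σx = 87, Σy = 139.6, Σxy = 2632.1, Σx² = 1721, Σy² = 4108.3
Sxx = Σx² − (Σx)²/n = 1721 − 1513.8 = 207.2
Sxy = Σxy − (Σx)(Σy)/n = 2632.1 − 2429.04 = 203.06
Syy = Σy² − (Σy)²/n = 4108.3 − 3897.632 = 210.668
R² = Sxy²/(Sxx·Syy) = (203.06)²/(207.2·210.668) = 0.944627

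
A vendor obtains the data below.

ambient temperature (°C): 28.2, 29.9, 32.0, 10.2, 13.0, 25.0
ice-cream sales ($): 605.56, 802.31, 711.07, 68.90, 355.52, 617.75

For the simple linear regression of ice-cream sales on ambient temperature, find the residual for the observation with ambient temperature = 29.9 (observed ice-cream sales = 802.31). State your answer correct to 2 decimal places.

85.80

n = 6, Σx = 138.3, Σy = 3161.11, Σxy = 84588.391, Σx² = 3611.29
Sxx = Σx² − (Σx)²/n = 3611.29 − 3187.815 = 423.475
Sxy = Σxy − (Σx)(Σy)/n = 84588.391 − 72863.5855 = 11724.8055
b = Sxy/Sxx = 11724.8055/423.475 = 27.687126
a = ȳ − b·x̄ = 526.851667 − 27.687126·23.05 = -111.336578
ŷ(29.9) = -111.336578 + 27.687126·29.9 = 716.508477
residual = y − ŷ = 802.31 − 716.508477 = 85.801523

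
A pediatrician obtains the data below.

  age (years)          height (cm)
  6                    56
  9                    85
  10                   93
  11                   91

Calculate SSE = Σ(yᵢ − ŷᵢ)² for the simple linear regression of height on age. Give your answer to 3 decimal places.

66.964

n = 4, Σx = 36, Σy = 325, Σxy = 3032, Σx² = 338, Σy² = 27291
Sxx = Σx² − (Σx)²/n = 338 − 324 = 14
Sxy = Σxy − (Σx)(Σy)/n = 3032 − 2925 = 107
Syy = Σy² − (Σy)²/n = 27291 − 26406.25 = 884.75
b = Sxy/Sxx = 107/14 = 7.642857
SSE = Syy − b·Sxy = 884.75 − 7.642857·107 = 66.964286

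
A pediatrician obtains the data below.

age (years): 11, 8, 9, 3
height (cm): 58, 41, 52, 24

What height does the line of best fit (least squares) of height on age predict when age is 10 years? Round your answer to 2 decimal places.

53.45

n = 4, Σx = 31, Σy = 175, Σxy = 1506, Σx² = 275
Sxx = Σx² − (Σx)²/n = 275 − 240.25 = 34.75
Sxy = Σxy − (Σx)(Σy)/n = 1506 − 1356.25 = 149.75
b = Sxy/Sxx = 149.75/34.75 = 4.309353
a = ȳ − b·x̄ = 43.75 − 4.309353·7.75 = 10.352518
ŷ(10) = a + b·10 = 10.352518 + 4.309353·10 = 53.446043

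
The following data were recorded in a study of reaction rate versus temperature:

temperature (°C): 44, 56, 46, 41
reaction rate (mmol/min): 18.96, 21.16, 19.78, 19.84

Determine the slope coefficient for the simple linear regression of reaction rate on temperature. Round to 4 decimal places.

n = 4, Σx = 187, Σy = 79.74, Σxy = 3742.52, Σx² = 8869
Sxx = Σx² − (Σx)²/n = 8869 − 8742.25 = 126.75
Sxy = Σxy − (Σx)(Σy)/n = 3742.52 − 3727.845 = 14.675
b = Sxy/Sxx = 14.675/126.75 = 0.115779

0.1158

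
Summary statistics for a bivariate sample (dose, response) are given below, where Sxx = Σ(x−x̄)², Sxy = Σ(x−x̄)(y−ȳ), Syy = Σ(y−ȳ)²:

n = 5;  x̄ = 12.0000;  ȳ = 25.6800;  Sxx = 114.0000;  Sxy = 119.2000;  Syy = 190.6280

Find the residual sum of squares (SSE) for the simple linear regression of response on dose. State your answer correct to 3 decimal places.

b = Sxy/Sxx = 119.2/114 = 1.045614
SSE = Syy − b·Sxy = 190.628 − 1.045614·119.2 = 65.990807

65.991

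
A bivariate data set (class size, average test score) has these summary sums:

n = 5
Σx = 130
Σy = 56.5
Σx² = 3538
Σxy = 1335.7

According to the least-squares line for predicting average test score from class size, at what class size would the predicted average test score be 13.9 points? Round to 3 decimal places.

22.918

Sxx = Σx² − (Σx)²/n = 3538 − 3380 = 158
Sxy = Σxy − (Σx)(Σy)/n = 1335.7 − 1469 = -133.3
b = Sxy/Sxx = -133.3/158 = -0.843671
a = ȳ − b·x̄ = 11.3 − (-0.843671)·26 = 33.235443
Set a + b·x = 13.9: x = (13.9 − 33.235443) / (-0.843671) = 22.918230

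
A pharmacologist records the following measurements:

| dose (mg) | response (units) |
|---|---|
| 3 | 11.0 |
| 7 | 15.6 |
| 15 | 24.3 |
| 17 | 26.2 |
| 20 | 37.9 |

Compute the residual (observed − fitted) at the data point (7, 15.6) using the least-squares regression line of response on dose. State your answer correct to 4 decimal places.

0.1499

n = 5, Σx = 62, Σy = 115, Σxy = 1710.1, Σx² = 972
Sxx = Σx² − (Σx)²/n = 972 − 768.8 = 203.2
Sxy = Σxy − (Σx)(Σy)/n = 1710.1 − 1426 = 284.1
b = Sxy/Sxx = 284.1/203.2 = 1.398130
a = ȳ − b·x̄ = 23 − 1.398130·12.4 = 5.663189
ŷ(7) = 5.663189 + 1.398130·7 = 15.450098
residual = y − ŷ = 15.6 − 15.450098 = 0.149902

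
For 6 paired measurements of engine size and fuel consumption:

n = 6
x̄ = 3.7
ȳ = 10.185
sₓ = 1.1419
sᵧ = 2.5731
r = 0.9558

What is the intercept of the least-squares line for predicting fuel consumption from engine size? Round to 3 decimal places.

2.216

b = r · sᵧ/sₓ = 0.9558 · 2.5731/1.1419 = 2.153752
a = ȳ − b·x̄ = 10.185 − 2.153752·3.7 = 2.216119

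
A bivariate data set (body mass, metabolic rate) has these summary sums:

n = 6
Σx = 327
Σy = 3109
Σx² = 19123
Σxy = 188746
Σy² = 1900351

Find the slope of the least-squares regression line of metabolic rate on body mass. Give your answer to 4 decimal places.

Sxx = Σx² − (Σx)²/n = 19123 − 17821.5 = 1301.5
Sxy = Σxy − (Σx)(Σy)/n = 188746 − 169440.5 = 19305.5
b = Sxy/Sxx = 19305.5/1301.5 = 14.833269

14.8333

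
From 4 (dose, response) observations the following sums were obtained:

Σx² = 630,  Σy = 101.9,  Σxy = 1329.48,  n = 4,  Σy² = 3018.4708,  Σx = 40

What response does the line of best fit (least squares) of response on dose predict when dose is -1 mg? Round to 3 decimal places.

10.626

Sxx = Σx² − (Σx)²/n = 630 − 400 = 230
Sxy = Σxy − (Σx)(Σy)/n = 1329.48 − 1019 = 310.48
b = Sxy/Sxx = 310.48/230 = 1.349913
a = ȳ − b·x̄ = 25.475 − 1.349913·10 = 11.975870
ŷ(-1) = a + b·-1 = 11.975870 + 1.349913·(-1) = 10.625957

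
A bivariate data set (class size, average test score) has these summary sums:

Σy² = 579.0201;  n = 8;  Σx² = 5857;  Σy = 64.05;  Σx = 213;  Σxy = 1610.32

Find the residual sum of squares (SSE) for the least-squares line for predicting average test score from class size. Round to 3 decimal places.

Sxx = Σx² − (Σx)²/n = 5857 − 5671.125 = 185.875
Sxy = Σxy − (Σx)(Σy)/n = 1610.32 − 1705.33125 = -95.01125
Syy = Σy² − (Σy)²/n = 579.0201 − 512.800313 = 66.219787
b = Sxy/Sxx = -95.01125/185.875 = -0.511157
SSE = Syy − b·Sxy = 66.219787 − (-0.511157)·(-95.01125) = 17.654151

17.654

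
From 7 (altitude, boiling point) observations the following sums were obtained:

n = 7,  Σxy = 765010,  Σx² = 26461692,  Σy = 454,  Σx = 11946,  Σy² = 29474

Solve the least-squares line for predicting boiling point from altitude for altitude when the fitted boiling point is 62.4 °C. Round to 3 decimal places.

Sxx = Σx² − (Σx)²/n = 26461692 − 20386702.285714 = 6074989.714286
Sxy = Σxy − (Σx)(Σy)/n = 765010 − 774783.428571 = -9773.428571
b = Sxy/Sxx = -9773.428571/6074989.714286 = -0.001609
a = ȳ − b·x̄ = 64.857143 − (-0.001609)·1706.571429 = 67.602671
Set a + b·x = 62.4: x = (62.4 − 67.602671) / (-0.001609) = 3233.887812

3233.888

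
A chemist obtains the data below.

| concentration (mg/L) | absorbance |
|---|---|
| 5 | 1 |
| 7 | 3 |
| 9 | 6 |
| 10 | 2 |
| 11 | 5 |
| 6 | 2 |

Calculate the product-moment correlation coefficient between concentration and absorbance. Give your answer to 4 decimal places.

0.6532

n = 6, Σx = 48, Σy = 19, Σxy = 167, Σx² = 412, Σy² = 79
Sxx = Σx² − (Σx)²/n = 412 − 384 = 28
Sxy = Σxy − (Σx)(Σy)/n = 167 − 152 = 15
Syy = Σy² − (Σy)²/n = 79 − 60.166667 = 18.833333
r = Sxy/√(Sxx·Syy) = 15/√(527.333333) = 15/22.963740 = 0.653204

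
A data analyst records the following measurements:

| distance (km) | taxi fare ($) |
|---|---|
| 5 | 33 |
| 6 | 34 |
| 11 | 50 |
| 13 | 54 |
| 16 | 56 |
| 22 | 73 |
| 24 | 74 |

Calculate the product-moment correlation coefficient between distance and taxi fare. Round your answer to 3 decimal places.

n = 7, Σx = 97, Σy = 374, Σxy = 5899, Σx² = 1667, Σy² = 21602
Sxx = Σx² − (Σx)²/n = 1667 − 1344.142857 = 322.857143
Sxy = Σxy − (Σx)(Σy)/n = 5899 − 5182.571429 = 716.428571
Syy = Σy² − (Σy)²/n = 21602 − 19982.285714 = 1619.714286
r = Sxy/√(Sxx·Syy) = 716.428571/√(522936.326531) = 716.428571/723.143365 = 0.990714

0.991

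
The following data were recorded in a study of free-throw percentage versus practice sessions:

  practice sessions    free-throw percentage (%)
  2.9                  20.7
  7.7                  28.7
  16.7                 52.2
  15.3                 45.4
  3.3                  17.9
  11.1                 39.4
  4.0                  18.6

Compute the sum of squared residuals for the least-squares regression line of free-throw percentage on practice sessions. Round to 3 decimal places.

n = 7, Σx = 61, Σy = 222.9, Σxy = 2418.19, Σx² = 730.78, Σy² = 8256.91
Sxx = Σx² − (Σx)²/n = 730.78 − 531.571429 = 199.208571
Sxy = Σxy − (Σx)(Σy)/n = 2418.19 − 1942.414286 = 475.775714
Syy = Σy² − (Σy)²/n = 8256.91 − 7097.772857 = 1159.137143
b = Sxy/Sxx = 475.775714/199.208571 = 2.388330
SSE = Syy − b·Sxy = 1159.137143 − 2.388330·475.775714 = 22.827954

22.828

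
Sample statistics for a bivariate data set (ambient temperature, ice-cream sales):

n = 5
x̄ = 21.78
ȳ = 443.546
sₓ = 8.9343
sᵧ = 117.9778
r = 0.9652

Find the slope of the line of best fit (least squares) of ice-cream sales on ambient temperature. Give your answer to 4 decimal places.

b = r · sᵧ/sₓ = 0.9652 · 117.9778/8.9343 = 12.745506

12.7455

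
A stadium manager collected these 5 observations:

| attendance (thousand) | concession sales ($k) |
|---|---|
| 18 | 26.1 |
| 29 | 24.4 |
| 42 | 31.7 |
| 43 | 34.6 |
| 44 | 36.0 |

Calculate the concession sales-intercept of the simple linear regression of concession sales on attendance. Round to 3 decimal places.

16.852

n = 5, Σx = 176, Σy = 152.8, Σxy = 5580.6, Σx² = 6714
Sxx = Σx² − (Σx)²/n = 6714 − 6195.2 = 518.8
Sxy = Σxy − (Σx)(Σy)/n = 5580.6 − 5378.56 = 202.04
b = Sxy/Sxx = 202.04/518.8 = 0.389437
a = ȳ − b·x̄ = 30.56 − 0.389437·35.2 = 16.851812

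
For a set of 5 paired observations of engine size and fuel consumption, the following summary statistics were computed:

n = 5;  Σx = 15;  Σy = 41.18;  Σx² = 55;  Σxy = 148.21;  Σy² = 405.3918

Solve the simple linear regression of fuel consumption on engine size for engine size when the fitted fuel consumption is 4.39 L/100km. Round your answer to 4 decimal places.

1.4410

Sxx = Σx² − (Σx)²/n = 55 − 45 = 10
Sxy = Σxy − (Σx)(Σy)/n = 148.21 − 123.54 = 24.67
b = Sxy/Sxx = 24.67/10 = 2.467
a = ȳ − b·x̄ = 8.236 − 2.467·3 = 0.835
Set a + b·x = 4.39: x = (4.39 − 0.835) / 2.467 = 1.441021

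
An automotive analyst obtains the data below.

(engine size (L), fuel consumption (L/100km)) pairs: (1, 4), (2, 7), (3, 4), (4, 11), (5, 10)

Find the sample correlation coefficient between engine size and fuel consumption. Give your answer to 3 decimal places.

n = 5, Σx = 15, Σy = 36, Σxy = 124, Σx² = 55, Σy² = 302
Sxx = Σx² − (Σx)²/n = 55 − 45 = 10
Sxy = Σxy − (Σx)(Σy)/n = 124 − 108 = 16
Syy = Σy² − (Σy)²/n = 302 − 259.2 = 42.8
r = Sxy/√(Sxx·Syy) = 16/√(428) = 16/20.688161 = 0.773389

0.773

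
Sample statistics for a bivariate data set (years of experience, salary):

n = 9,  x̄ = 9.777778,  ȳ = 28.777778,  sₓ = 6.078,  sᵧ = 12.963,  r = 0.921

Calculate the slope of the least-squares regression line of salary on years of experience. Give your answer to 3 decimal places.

1.964

b = r · sᵧ/sₓ = 0.921 · 12.963/6.078 = 1.964285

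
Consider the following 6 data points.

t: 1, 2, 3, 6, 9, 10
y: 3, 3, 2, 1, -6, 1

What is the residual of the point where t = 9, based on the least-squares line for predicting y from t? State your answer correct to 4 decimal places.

-4.3035

n = 6, Σx = 31, Σy = 4, Σxy = -23, Σx² = 231
Sxx = Σx² − (Σx)²/n = 231 − 160.166667 = 70.833333
Sxy = Σxy − (Σx)(Σy)/n = -23 − 20.666667 = -43.666667
b = Sxy/Sxx = -43.666667/70.833333 = -0.616471
a = ȳ − b·x̄ = 0.666667 − (-0.616471)·5.166667 = 3.851765
ŷ(9) = 3.851765 + (-0.616471)·9 = -1.696471
residual = y − ŷ = -6 − (-1.696471) = -4.303529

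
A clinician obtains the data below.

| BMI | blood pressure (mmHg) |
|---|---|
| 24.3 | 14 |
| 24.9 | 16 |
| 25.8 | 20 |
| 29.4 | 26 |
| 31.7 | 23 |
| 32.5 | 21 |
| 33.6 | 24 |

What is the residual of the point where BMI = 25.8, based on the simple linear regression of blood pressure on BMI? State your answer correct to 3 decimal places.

n = 7, Σx = 202.2, Σy = 144, Σxy = 4237, Σx² = 5930.6
Sxx = Σx² − (Σx)²/n = 5930.6 − 5840.691429 = 89.908571
Sxy = Σxy − (Σx)(Σy)/n = 4237 − 4159.542857 = 77.457143
b = Sxy/Sxx = 77.457143/89.908571 = 0.861510
a = ȳ − b·x̄ = 20.571429 − 0.861510·28.885714 = -4.313906
ŷ(25.8) = -4.313906 + 0.861510·25.8 = 17.913055
residual = y − ŷ = 20 − 17.913055 = 2.086945

2.087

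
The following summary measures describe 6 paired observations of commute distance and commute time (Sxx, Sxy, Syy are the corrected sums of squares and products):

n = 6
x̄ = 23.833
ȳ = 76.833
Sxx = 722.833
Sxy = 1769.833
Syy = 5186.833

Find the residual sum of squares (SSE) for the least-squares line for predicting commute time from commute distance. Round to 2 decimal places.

853.45

b = Sxy/Sxx = 1769.833/722.833 = 2.448467
SSE = Syy − b·Sxy = 5186.833 − 2.448467·1769.833 = 853.454685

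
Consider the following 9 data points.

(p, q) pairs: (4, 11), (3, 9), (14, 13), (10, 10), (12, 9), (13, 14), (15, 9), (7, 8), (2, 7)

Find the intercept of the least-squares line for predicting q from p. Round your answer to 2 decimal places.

7.88

n = 9, Σx = 80, Σy = 90, Σxy = 848, Σx² = 912
Sxx = Σx² − (Σx)²/n = 912 − 711.111111 = 200.888889
Sxy = Σxy − (Σx)(Σy)/n = 848 − 800 = 48
b = Sxy/Sxx = 48/200.888889 = 0.238938
a = ȳ − b·x̄ = 10 − 0.238938·8.888889 = 7.876106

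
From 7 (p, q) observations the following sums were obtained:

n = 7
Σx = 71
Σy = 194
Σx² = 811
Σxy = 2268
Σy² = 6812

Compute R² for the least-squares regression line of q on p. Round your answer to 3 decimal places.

Sxx = Σx² − (Σx)²/n = 811 − 720.142857 = 90.857143
Sxy = Σxy − (Σx)(Σy)/n = 2268 − 1967.714286 = 300.285714
Syy = Σy² − (Σy)²/n = 6812 − 5376.571429 = 1435.428571
R² = Sxy²/(Sxx·Syy) = (300.285714)²/(90.857143·1435.428571) = 0.691399

0.691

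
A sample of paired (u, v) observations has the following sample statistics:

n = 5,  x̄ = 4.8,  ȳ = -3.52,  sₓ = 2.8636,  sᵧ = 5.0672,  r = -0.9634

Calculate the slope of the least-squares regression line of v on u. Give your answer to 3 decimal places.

b = r · sᵧ/sₓ = -0.9634 · 5.0672/2.8636 = -1.704756

-1.705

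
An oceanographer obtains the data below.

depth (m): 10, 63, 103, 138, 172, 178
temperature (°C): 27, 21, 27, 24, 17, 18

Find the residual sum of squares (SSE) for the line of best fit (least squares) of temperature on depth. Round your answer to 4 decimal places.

47.4008

n = 6, Σx = 664, Σy = 134, Σxy = 13814, Σx² = 94990, Σy² = 3088
Sxx = Σx² − (Σx)²/n = 94990 − 73482.666667 = 21507.333333
Sxy = Σxy − (Σx)(Σy)/n = 13814 − 14829.333333 = -1015.333333
Syy = Σy² − (Σy)²/n = 3088 − 2992.666667 = 95.333333
b = Sxy/Sxx = -1015.333333/21507.333333 = -0.047209
SSE = Syy − b·Sxy = 95.333333 − (-0.047209)·(-1015.333333) = 47.400763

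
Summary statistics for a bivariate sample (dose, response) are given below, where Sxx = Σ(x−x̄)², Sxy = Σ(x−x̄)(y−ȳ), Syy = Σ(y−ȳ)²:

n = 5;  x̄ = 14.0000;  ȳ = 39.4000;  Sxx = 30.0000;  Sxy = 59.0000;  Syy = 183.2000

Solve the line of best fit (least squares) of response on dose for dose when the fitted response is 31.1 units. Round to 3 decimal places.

b = Sxy/Sxx = 59/30 = 1.966667
a = ȳ − b·x̄ = 39.4 − 1.966667·14 = 11.866667
Set a + b·x = 31.1: x = (31.1 − 11.866667) / 1.966667 = 9.779661

9.780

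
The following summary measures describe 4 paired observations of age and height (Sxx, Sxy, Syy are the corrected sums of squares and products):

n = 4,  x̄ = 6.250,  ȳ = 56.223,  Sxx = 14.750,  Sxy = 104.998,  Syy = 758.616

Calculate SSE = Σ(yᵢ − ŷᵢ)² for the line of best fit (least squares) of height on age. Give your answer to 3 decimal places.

b = Sxy/Sxx = 104.998/14.75 = 7.118508
SSE = Syy − b·Sxy = 758.616 − 7.118508·104.998 = 11.186847

11.187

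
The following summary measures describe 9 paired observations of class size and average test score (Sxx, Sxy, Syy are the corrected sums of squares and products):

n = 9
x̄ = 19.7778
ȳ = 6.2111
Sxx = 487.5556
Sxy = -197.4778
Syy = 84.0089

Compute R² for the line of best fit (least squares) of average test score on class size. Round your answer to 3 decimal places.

R² = Sxy²/(Sxx·Syy) = (-197.4778)²/(487.5556·84.0089) = 0.952110

0.952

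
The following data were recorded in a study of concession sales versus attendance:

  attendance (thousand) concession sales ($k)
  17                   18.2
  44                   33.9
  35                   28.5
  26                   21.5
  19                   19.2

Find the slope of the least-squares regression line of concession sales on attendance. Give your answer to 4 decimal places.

0.5905

n = 5, Σx = 141, Σy = 121.3, Σxy = 3722.3, Σx² = 4487
Sxx = Σx² − (Σx)²/n = 4487 − 3976.2 = 510.8
Sxy = Σxy − (Σx)(Σy)/n = 3722.3 − 3420.66 = 301.64
b = Sxy/Sxx = 301.64/510.8 = 0.590525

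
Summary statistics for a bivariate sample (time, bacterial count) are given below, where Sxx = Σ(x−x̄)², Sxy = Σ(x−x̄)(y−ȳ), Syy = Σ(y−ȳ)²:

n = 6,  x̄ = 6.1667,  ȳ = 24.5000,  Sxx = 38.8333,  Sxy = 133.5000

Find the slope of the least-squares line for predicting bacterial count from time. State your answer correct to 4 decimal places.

b = Sxy/Sxx = 133.5/38.8333 = 3.437771

3.4378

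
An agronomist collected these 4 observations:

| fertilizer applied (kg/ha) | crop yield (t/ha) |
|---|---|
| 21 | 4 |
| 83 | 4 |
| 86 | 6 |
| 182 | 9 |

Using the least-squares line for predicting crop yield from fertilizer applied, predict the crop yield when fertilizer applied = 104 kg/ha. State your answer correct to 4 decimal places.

6.1077

n = 4, Σx = 372, Σy = 23, Σxy = 2570, Σx² = 47850
Sxx = Σx² − (Σx)²/n = 47850 − 34596 = 13254
Sxy = Σxy − (Σx)(Σy)/n = 2570 − 2139 = 431
b = Sxy/Sxx = 431/13254 = 0.032518
a = ȳ − b·x̄ = 5.75 − 0.032518·93 = 2.725781
ŷ(104) = a + b·104 = 2.725781 + 0.032518·104 = 6.107703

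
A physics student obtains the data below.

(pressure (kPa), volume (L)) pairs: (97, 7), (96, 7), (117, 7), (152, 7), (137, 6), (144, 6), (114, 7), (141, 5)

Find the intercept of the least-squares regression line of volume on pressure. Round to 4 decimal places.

8.9198

n = 8, Σx = 998, Σy = 52, Σxy = 6423, Σx² = 127800
Sxx = Σx² − (Σx)²/n = 127800 − 124500.5 = 3299.5
Sxy = Σxy − (Σx)(Σy)/n = 6423 − 6487 = -64
b = Sxy/Sxx = -64/3299.5 = -0.019397
a = ȳ − b·x̄ = 6.5 − (-0.019397)·124.75 = 8.919761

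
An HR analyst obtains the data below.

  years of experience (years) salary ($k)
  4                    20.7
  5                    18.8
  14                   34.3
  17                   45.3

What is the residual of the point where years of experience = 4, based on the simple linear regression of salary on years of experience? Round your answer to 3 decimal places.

n = 4, Σx = 40, Σy = 119.1, Σxy = 1427.1, Σx² = 526
Sxx = Σx² − (Σx)²/n = 526 − 400 = 126
Sxy = Σxy − (Σx)(Σy)/n = 1427.1 − 1191 = 236.1
b = Sxy/Sxx = 236.1/126 = 1.873810
a = ȳ − b·x̄ = 29.775 − 1.873810·10 = 11.036905
ŷ(4) = 11.036905 + 1.873810·4 = 18.532143
residual = y − ŷ = 20.7 − 18.532143 = 2.167857

2.168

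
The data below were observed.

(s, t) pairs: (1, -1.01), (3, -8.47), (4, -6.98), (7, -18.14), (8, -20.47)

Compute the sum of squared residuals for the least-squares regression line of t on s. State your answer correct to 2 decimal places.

n = 5, Σx = 23, Σy = -55.07, Σxy = -345.08, Σx² = 139, Σy² = 869.5619
Sxx = Σx² − (Σx)²/n = 139 − 105.8 = 33.2
Sxy = Σxy − (Σx)(Σy)/n = -345.08 − (-253.322) = -91.758
Syy = Σy² − (Σy)²/n = 869.5619 − 606.54098 = 263.02092
b = Sxy/Sxx = -91.758/33.2 = -2.763795
SSE = Syy − b·Sxy = 263.02092 − (-2.763795)·(-91.758) = 9.420602

9.42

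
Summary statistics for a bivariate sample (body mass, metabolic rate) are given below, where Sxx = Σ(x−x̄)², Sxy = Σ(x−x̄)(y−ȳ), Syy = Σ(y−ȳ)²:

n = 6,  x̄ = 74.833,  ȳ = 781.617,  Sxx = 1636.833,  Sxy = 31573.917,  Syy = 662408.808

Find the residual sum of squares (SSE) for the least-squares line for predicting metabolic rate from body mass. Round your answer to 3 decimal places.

b = Sxy/Sxx = 31573.917/1636.833 = 19.289639
SSE = Syy − b·Sxy = 662408.808 − 19.289639·31573.917 = 53359.360241

53359.360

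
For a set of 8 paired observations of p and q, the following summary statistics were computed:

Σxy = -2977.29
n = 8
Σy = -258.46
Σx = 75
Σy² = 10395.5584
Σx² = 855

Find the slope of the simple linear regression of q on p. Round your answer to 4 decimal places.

-3.6492

Sxx = Σx² − (Σx)²/n = 855 − 703.125 = 151.875
Sxy = Σxy − (Σx)(Σy)/n = -2977.29 − (-2423.0625) = -554.2275
b = Sxy/Sxx = -554.2275/151.875 = -3.649235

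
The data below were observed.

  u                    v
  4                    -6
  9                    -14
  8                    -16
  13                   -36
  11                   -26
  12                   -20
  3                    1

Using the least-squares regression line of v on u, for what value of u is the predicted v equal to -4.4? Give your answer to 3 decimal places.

n = 7, Σx = 60, Σy = -117, Σxy = -1269, Σx² = 604
Sxx = Σx² − (Σx)²/n = 604 − 514.285714 = 89.714286
Sxy = Σxy − (Σx)(Σy)/n = -1269 − (-1002.857143) = -266.142857
b = Sxy/Sxx = -266.142857/89.714286 = -2.966561
a = ȳ − b·x̄ = -16.714286 − (-2.966561)·8.571429 = 8.713376
Set a + b·x = -4.4: x = (-4.4 − 8.713376) / (-2.966561) = 4.420397

4.420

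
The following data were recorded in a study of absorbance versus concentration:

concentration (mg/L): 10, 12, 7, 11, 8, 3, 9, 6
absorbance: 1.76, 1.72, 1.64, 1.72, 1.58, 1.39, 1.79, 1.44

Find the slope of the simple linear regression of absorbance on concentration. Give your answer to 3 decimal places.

n = 8, Σx = 66, Σy = 13.04, Σxy = 110.2, Σx² = 604
Sxx = Σx² − (Σx)²/n = 604 − 544.5 = 59.5
Sxy = Σxy − (Σx)(Σy)/n = 110.2 − 107.58 = 2.62
b = Sxy/Sxx = 2.62/59.5 = 0.044034

0.044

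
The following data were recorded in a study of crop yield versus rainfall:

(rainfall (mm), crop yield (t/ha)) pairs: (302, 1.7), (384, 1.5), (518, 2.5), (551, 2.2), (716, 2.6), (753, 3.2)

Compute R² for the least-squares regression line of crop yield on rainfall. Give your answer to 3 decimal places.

0.833

n = 6, Σx = 3224, Σy = 13.7, Σxy = 7867.8, Σx² = 1890250, Σy² = 33.23
Sxx = Σx² − (Σx)²/n = 1890250 − 1732362.666667 = 157887.333333
Sxy = Σxy − (Σx)(Σy)/n = 7867.8 − 7361.466667 = 506.333333
Syy = Σy² − (Σy)²/n = 33.23 − 31.281667 = 1.948333
R² = Sxy²/(Sxx·Syy) = (506.333333)²/(157887.333333·1.948333) = 0.833417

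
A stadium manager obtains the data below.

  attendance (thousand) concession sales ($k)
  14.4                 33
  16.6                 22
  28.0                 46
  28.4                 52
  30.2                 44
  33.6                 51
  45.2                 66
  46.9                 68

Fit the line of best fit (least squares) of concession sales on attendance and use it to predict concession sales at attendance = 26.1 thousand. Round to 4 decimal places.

42.3359

n = 8, Σx = 243.3, Σy = 382, Σxy = 12820, Σx² = 8357.13
Sxx = Σx² − (Σx)²/n = 8357.13 − 7399.36125 = 957.76875
Sxy = Σxy − (Σx)(Σy)/n = 12820 − 11617.575 = 1202.425
b = Sxy/Sxx = 1202.425/957.76875 = 1.255444
a = ȳ − b·x̄ = 47.75 − 1.255444·30.4125 = 9.568810
ŷ(26.1) = a + b·26.1 = 9.568810 + 1.255444·26.1 = 42.335898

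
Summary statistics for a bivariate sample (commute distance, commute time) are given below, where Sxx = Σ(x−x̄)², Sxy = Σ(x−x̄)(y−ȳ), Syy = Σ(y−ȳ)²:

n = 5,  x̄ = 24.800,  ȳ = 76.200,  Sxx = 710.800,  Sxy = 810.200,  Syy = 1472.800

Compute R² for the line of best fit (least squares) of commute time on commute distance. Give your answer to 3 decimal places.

R² = Sxy²/(Sxx·Syy) = (810.2)²/(710.8·1472.8) = 0.627037

0.627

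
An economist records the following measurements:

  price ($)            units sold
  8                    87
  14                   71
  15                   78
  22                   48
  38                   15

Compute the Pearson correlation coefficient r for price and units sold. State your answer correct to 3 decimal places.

n = 5, Σx = 97, Σy = 299, Σxy = 4486, Σx² = 2413, Σy² = 21223
Sxx = Σx² − (Σx)²/n = 2413 − 1881.8 = 531.2
Sxy = Σxy − (Σx)(Σy)/n = 4486 − 5800.6 = -1314.6
Syy = Σy² − (Σy)²/n = 21223 − 17880.2 = 3342.8
r = Sxy/√(Sxx·Syy) = -1314.6/√(1775695.36) = -1314.6/1332.552198 = -0.986528

-0.987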